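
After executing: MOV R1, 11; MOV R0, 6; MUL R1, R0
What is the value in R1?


Register state trace:
  MOV R1, 11  → R1 = 11
  MOV R0, 6  → R0 = 6
  MUL R1, R0  → R1 = 11 * 6 = 66
Final: R1 = 66

66


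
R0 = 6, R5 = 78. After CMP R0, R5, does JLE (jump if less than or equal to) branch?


Trace:
  R0 = 6, R5 = 78
  CMP R0, R5  → compares 6 vs 78
  JLE checks: is 6 less than or equal to 78?
  6 < 78, so condition is true
Branch taken: Yes

Yes


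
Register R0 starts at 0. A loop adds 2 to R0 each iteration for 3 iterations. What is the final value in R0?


Starting value: R0 = 0
  Iter 1: R0 = 0 + 2 = 2
  Iter 2: R0 = 2 + 2 = 4
  Iter 3: R0 = 4 + 2 = 6
Final: R0 = 6

6


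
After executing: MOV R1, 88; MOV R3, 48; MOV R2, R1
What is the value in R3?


Register state trace:
  MOV R1, 88  → R1 = 88
  MOV R3, 48  → R3 = 48
  MOV R2, R1  → R2 = 88
Final: R3 = 48

48


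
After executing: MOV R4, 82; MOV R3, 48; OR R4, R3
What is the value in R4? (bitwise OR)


Register state trace:
  MOV R4, 82  → R4 = 82 (0b01010010)
  MOV R3, 48  → R3 = 48 (0b00110000)
  OR R4, R3   → R4 = 82 OR 48 = 114 (0b01110010)
Final: R4 = 114

114


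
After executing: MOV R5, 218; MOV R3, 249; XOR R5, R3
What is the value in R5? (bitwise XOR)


Register state trace:
  MOV R5, 218  → R5 = 218 (0b11011010)
  MOV R3, 249  → R3 = 249 (0b11111001)
  XOR R5, R3  → R5 = 218 XOR 249 = 35 (0b00100011)
Final: R5 = 35

35


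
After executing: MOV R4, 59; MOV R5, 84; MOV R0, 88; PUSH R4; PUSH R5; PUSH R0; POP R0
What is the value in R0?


Stack trace (top is rightmost):
  MOV R4, 59  → R4 = 59
  MOV R5, 84  → R5 = 84
  MOV R0, 88  → R0 = 88
  PUSH R4  → stack: [59]
  PUSH R5  → stack: [59, 84]
  PUSH R0  → stack: [59, 84, 88]
  POP R0  → R0 = 88, stack: [59, 84]
Final: R0 = 88

88


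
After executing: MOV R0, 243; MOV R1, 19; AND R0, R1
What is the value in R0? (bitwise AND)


Register state trace:
  MOV R0, 243  → R0 = 243 (0b11110011)
  MOV R1, 19  → R1 = 19 (0b00010011)
  AND R0, R1  → R0 = 243 AND 19 = 19 (0b00010011)
Final: R0 = 19

19


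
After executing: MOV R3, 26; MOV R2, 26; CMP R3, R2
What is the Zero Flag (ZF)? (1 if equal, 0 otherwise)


Register state trace:
  MOV R3, 26  → R3 = 26
  MOV R2, 26  → R2 = 26
  CMP R3, R2  → computes 26 - 26 = 0
  Result is zero, so values are equal
ZF = 1

1


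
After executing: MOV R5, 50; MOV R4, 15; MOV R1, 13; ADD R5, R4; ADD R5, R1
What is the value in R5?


Register state trace:
  MOV R5, 50  → R5 = 50
  MOV R4, 15  → R4 = 15
  MOV R1, 13  → R1 = 13
  ADD R5, R4  → R5 = 50 + 15 = 65
  ADD R5, R1  → R5 = 65 + 13 = 78
Final: R5 = 78

78


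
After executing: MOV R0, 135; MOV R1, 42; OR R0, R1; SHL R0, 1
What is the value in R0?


Register state trace:
  MOV R0, 135  → R0 = 135 (0b10000111)
  MOV R1, 42  → R1 = 42 (0b00101010)
  OR R0, R1  → R0 = 135 OR 42 = 175 (0b10101111)
  SHL R0, 1  → R0 = 175 << 1 = 350
Final: R0 = 350

350


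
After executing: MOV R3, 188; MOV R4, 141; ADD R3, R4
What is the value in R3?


Register state trace:
  MOV R3, 188  → R3 = 188
  MOV R4, 141  → R4 = 141
  ADD R3, R4  → R3 = 188 + 141 = 329
Final: R3 = 329

329


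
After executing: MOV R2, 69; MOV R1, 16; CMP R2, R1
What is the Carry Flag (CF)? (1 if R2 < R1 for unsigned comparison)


Register state trace:
  MOV R2, 69  → R2 = 69
  MOV R1, 16  → R1 = 16
  CMP R2, R1  → unsigned 69 - 16: no borrow
  69 >= 16, so CF = 0
CF = 0

0


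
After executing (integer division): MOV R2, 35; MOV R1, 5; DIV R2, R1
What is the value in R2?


Register state trace:
  MOV R2, 35  → R2 = 35
  MOV R1, 5  → R1 = 5
  DIV R2, R1  → R2 = 35 // 5 = 7
Final: R2 = 7

7


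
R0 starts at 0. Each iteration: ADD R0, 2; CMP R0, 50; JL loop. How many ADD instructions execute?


Loop trace (R0 starts at 0, target 50, step 2):
  ADD #1: R0 = 0 + 2 = 2  → 2 < 50, loop
  ADD #2: R0 = 2 + 2 = 4  → 4 < 50, loop
  ADD #3: R0 = 4 + 2 = 6  → 6 < 50, loop
  ADD #4: R0 = 6 + 2 = 8  → 8 < 50, loop
  ADD #5: R0 = 8 + 2 = 10  → 10 < 50, loop
  ADD #6: R0 = 10 + 2 = 12  → 12 < 50, loop
  ADD #7: R0 = 12 + 2 = 14  → 14 < 50, loop
  ADD #8: R0 = 14 + 2 = 16  → 16 < 50, loop
  ADD #9: R0 = 16 + 2 = 18  → 18 < 50, loop
  ADD #10: R0 = 18 + 2 = 20  → 20 < 50, loop
  ADD #11: R0 = 20 + 2 = 22  → 22 < 50, loop
  ADD #12: R0 = 22 + 2 = 24  → 24 < 50, loop
  ADD #13: R0 = 24 + 2 = 26  → 26 < 50, loop
  ADD #14: R0 = 26 + 2 = 28  → 28 < 50, loop
  ADD #15: R0 = 28 + 2 = 30  → 30 < 50, loop
  ADD #16: R0 = 30 + 2 = 32  → 32 < 50, loop
  ADD #17: R0 = 32 + 2 = 34  → 34 < 50, loop
  ADD #18: R0 = 34 + 2 = 36  → 36 < 50, loop
  ADD #19: R0 = 36 + 2 = 38  → 38 < 50, loop
  ADD #20: R0 = 38 + 2 = 40  → 40 < 50, loop
  ADD #21: R0 = 40 + 2 = 42  → 42 < 50, loop
  ADD #22: R0 = 42 + 2 = 44  → 44 < 50, loop
  ADD #23: R0 = 44 + 2 = 46  → 46 < 50, loop
  ADD #24: R0 = 46 + 2 = 48  → 48 < 50, loop
  ADD #25: R0 = 48 + 2 = 50  → 50 >= 50, exit
Total ADD instructions: 25

25


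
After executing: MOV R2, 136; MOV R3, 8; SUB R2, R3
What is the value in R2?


Register state trace:
  MOV R2, 136  → R2 = 136
  MOV R3, 8  → R3 = 8
  SUB R2, R3  → R2 = 136 - 8 = 128
Final: R2 = 128

128


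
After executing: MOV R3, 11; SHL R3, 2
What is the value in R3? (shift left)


Register state trace:
  MOV R3, 11  → R3 = 11
  SHL R3, 2  → R3 = 11 << 2 = 11 * 2^2 = 44
Final: R3 = 44

44


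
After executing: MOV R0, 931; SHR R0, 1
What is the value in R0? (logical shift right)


Register state trace:
  MOV R0, 931  → R0 = 931
  SHR R0, 1  → R0 = 931 >> 1 = 931 // 2^1 = 465
Final: R0 = 465

465


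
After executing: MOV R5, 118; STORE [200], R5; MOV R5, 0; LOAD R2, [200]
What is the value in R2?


Register and memory trace:
  MOV R5, 118  → R5 = 118
  STORE [200], R5  → mem[200] = 118
  MOV R5, 0  → R5 = 0
  LOAD R2, [200]  → R2 = mem[200] = 118
Final: R2 = 118

118


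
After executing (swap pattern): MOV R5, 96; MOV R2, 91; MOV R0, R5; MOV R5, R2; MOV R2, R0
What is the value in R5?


Register state trace (swap pattern):
  MOV R5, 96  → R5 = 96
  MOV R2, 91  → R2 = 91
  MOV R0, R5  → R0 = 96  (save R5)
  MOV R5, R2  → R5 = 91  (R5 gets R2's value)
  MOV R2, R0  → R2 = 96  (R2 gets saved value)
Final: R5 = 91

91


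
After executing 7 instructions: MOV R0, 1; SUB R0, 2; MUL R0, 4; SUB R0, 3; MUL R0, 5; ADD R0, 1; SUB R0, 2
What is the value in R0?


Register state trace:
  MOV R0, 1  → R0 = 1
  SUB R0, 2  → R0 = 1 - 2 = -1
  MUL R0, 4  → R0 = -1 * 4 = -4
  SUB R0, 3  → R0 = -4 - 3 = -7
  MUL R0, 5  → R0 = -7 * 5 = -35
  ADD R0, 1  → R0 = -35 + 1 = -34
  SUB R0, 2  → R0 = -34 - 2 = -36
Final: R0 = -36

-36


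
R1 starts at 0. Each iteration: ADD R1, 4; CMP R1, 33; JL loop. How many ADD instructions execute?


Loop trace (R1 starts at 0, target 33, step 4):
  ADD #1: R1 = 0 + 4 = 4  → 4 < 33, loop
  ADD #2: R1 = 4 + 4 = 8  → 8 < 33, loop
  ADD #3: R1 = 8 + 4 = 12  → 12 < 33, loop
  ADD #4: R1 = 12 + 4 = 16  → 16 < 33, loop
  ADD #5: R1 = 16 + 4 = 20  → 20 < 33, loop
  ADD #6: R1 = 20 + 4 = 24  → 24 < 33, loop
  ADD #7: R1 = 24 + 4 = 28  → 28 < 33, loop
  ADD #8: R1 = 28 + 4 = 32  → 32 < 33, loop
  ADD #9: R1 = 32 + 4 = 36  → 36 >= 33, exit
Total ADD instructions: 9

9


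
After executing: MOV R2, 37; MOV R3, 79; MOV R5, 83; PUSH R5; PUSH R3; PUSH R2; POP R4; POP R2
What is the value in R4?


Stack trace (top is rightmost):
  MOV R2, 37  → R2 = 37
  MOV R3, 79  → R3 = 79
  MOV R5, 83  → R5 = 83
  PUSH R5  → stack: [83]
  PUSH R3  → stack: [83, 79]
  PUSH R2  → stack: [83, 79, 37]
  POP R4  → R4 = 37, stack: [83, 79]
  POP R2  → R2 = 79, stack: [83]
Final: R4 = 37

37


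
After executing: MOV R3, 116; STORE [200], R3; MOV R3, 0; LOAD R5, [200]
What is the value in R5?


Register and memory trace:
  MOV R3, 116  → R3 = 116
  STORE [200], R3  → mem[200] = 116
  MOV R3, 0  → R3 = 0
  LOAD R5, [200]  → R5 = mem[200] = 116
Final: R5 = 116

116


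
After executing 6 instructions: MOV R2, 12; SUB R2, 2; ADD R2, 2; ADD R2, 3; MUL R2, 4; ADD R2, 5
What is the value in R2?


Register state trace:
  MOV R2, 12  → R2 = 12
  SUB R2, 2  → R2 = 12 - 2 = 10
  ADD R2, 2  → R2 = 10 + 2 = 12
  ADD R2, 3  → R2 = 12 + 3 = 15
  MUL R2, 4  → R2 = 15 * 4 = 60
  ADD R2, 5  → R2 = 60 + 5 = 65
Final: R2 = 65

65


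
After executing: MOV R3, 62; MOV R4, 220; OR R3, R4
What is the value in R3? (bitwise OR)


Register state trace:
  MOV R3, 62  → R3 = 62 (0b00111110)
  MOV R4, 220  → R4 = 220 (0b11011100)
  OR R3, R4   → R3 = 62 OR 220 = 254 (0b11111110)
Final: R3 = 254

254


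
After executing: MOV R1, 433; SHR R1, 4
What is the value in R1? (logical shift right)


Register state trace:
  MOV R1, 433  → R1 = 433
  SHR R1, 4  → R1 = 433 >> 4 = 433 // 2^4 = 27
Final: R1 = 27

27


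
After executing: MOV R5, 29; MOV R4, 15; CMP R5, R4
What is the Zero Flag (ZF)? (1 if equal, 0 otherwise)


Register state trace:
  MOV R5, 29  → R5 = 29
  MOV R4, 15  → R4 = 15
  CMP R5, R4  → computes 29 - 15 = 14
  Result is nonzero, so values are not equal
ZF = 0

0


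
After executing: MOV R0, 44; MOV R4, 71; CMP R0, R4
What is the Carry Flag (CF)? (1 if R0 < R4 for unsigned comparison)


Register state trace:
  MOV R0, 44  → R0 = 44
  MOV R4, 71  → R4 = 71
  CMP R0, R4  → unsigned 44 - 71: borrow occurs
  44 < 71, so CF = 1
CF = 1

1


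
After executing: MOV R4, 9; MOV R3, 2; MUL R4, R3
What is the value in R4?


Register state trace:
  MOV R4, 9  → R4 = 9
  MOV R3, 2  → R3 = 2
  MUL R4, R3  → R4 = 9 * 2 = 18
Final: R4 = 18

18


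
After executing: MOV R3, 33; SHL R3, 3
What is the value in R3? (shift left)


Register state trace:
  MOV R3, 33  → R3 = 33
  SHL R3, 3  → R3 = 33 << 3 = 33 * 2^3 = 264
Final: R3 = 264

264


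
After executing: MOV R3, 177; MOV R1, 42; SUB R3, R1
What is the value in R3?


Register state trace:
  MOV R3, 177  → R3 = 177
  MOV R1, 42  → R1 = 42
  SUB R3, R1  → R3 = 177 - 42 = 135
Final: R3 = 135

135


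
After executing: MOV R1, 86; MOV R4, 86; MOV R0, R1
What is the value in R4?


Register state trace:
  MOV R1, 86  → R1 = 86
  MOV R4, 86  → R4 = 86
  MOV R0, R1  → R0 = 86
Final: R4 = 86

86


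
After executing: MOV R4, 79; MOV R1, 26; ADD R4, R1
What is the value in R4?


Register state trace:
  MOV R4, 79  → R4 = 79
  MOV R1, 26  → R1 = 26
  ADD R4, R1  → R4 = 79 + 26 = 105
Final: R4 = 105

105


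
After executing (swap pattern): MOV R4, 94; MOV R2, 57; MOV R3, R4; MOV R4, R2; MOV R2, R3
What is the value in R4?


Register state trace (swap pattern):
  MOV R4, 94  → R4 = 94
  MOV R2, 57  → R2 = 57
  MOV R3, R4  → R3 = 94  (save R4)
  MOV R4, R2  → R4 = 57  (R4 gets R2's value)
  MOV R2, R3  → R2 = 94  (R2 gets saved value)
Final: R4 = 57

57


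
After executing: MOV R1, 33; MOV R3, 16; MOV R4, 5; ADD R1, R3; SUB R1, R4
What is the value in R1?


Register state trace:
  MOV R1, 33  → R1 = 33
  MOV R3, 16  → R3 = 16
  MOV R4, 5  → R4 = 5
  ADD R1, R3  → R1 = 33 + 16 = 49
  SUB R1, R4  → R1 = 49 - 5 = 44
Final: R1 = 44

44


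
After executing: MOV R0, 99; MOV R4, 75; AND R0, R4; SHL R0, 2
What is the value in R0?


Register state trace:
  MOV R0, 99  → R0 = 99 (0b01100011)
  MOV R4, 75  → R4 = 75 (0b01001011)
  AND R0, R4  → R0 = 99 AND 75 = 67 (0b01000011)
  SHL R0, 2  → R0 = 67 << 2 = 268
Final: R0 = 268

268


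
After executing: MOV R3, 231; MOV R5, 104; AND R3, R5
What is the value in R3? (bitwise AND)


Register state trace:
  MOV R3, 231  → R3 = 231 (0b11100111)
  MOV R5, 104  → R5 = 104 (0b01101000)
  AND R3, R5  → R3 = 231 AND 104 = 96 (0b01100000)
Final: R3 = 96

96


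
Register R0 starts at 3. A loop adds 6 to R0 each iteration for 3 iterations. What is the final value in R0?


Starting value: R0 = 3
  Iter 1: R0 = 3 + 6 = 9
  Iter 2: R0 = 9 + 6 = 15
  Iter 3: R0 = 15 + 6 = 21
Final: R0 = 21

21


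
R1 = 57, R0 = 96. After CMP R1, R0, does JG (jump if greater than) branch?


Trace:
  R1 = 57, R0 = 96
  CMP R1, R0  → compares 57 vs 96
  JG checks: is 57 greater than 96?
  57 < 96, so condition is false
Branch taken: No

No


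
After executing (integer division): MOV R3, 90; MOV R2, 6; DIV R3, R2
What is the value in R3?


Register state trace:
  MOV R3, 90  → R3 = 90
  MOV R2, 6  → R2 = 6
  DIV R3, R2  → R3 = 90 // 6 = 15
Final: R3 = 15

15


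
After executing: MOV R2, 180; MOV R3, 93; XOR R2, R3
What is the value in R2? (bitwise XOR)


Register state trace:
  MOV R2, 180  → R2 = 180 (0b10110100)
  MOV R3, 93  → R3 = 93 (0b01011101)
  XOR R2, R3  → R2 = 180 XOR 93 = 233 (0b11101001)
Final: R2 = 233

233


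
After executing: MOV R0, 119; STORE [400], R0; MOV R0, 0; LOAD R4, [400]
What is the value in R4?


Register and memory trace:
  MOV R0, 119  → R0 = 119
  STORE [400], R0  → mem[400] = 119
  MOV R0, 0  → R0 = 0
  LOAD R4, [400]  → R4 = mem[400] = 119
Final: R4 = 119

119


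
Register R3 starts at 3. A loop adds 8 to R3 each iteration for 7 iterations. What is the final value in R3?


Starting value: R3 = 3
  Iter 1: R3 = 3 + 8 = 11
  Iter 2: R3 = 11 + 8 = 19
  Iter 3: R3 = 19 + 8 = 27
  Iter 4: R3 = 27 + 8 = 35
  Iter 5: R3 = 35 + 8 = 43
  Iter 6: R3 = 43 + 8 = 51
  Iter 7: R3 = 51 + 8 = 59
Final: R3 = 59

59


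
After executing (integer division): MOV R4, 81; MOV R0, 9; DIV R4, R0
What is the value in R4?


Register state trace:
  MOV R4, 81  → R4 = 81
  MOV R0, 9  → R0 = 9
  DIV R4, R0  → R4 = 81 // 9 = 9
Final: R4 = 9

9


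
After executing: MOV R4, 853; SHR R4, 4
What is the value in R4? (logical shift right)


Register state trace:
  MOV R4, 853  → R4 = 853
  SHR R4, 4  → R4 = 853 >> 4 = 853 // 2^4 = 53
Final: R4 = 53

53


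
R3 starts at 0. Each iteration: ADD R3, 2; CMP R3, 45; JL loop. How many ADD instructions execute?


Loop trace (R3 starts at 0, target 45, step 2):
  ADD #1: R3 = 0 + 2 = 2  → 2 < 45, loop
  ADD #2: R3 = 2 + 2 = 4  → 4 < 45, loop
  ADD #3: R3 = 4 + 2 = 6  → 6 < 45, loop
  ADD #4: R3 = 6 + 2 = 8  → 8 < 45, loop
  ADD #5: R3 = 8 + 2 = 10  → 10 < 45, loop
  ADD #6: R3 = 10 + 2 = 12  → 12 < 45, loop
  ADD #7: R3 = 12 + 2 = 14  → 14 < 45, loop
  ADD #8: R3 = 14 + 2 = 16  → 16 < 45, loop
  ADD #9: R3 = 16 + 2 = 18  → 18 < 45, loop
  ADD #10: R3 = 18 + 2 = 20  → 20 < 45, loop
  ADD #11: R3 = 20 + 2 = 22  → 22 < 45, loop
  ADD #12: R3 = 22 + 2 = 24  → 24 < 45, loop
  ADD #13: R3 = 24 + 2 = 26  → 26 < 45, loop
  ADD #14: R3 = 26 + 2 = 28  → 28 < 45, loop
  ADD #15: R3 = 28 + 2 = 30  → 30 < 45, loop
  ADD #16: R3 = 30 + 2 = 32  → 32 < 45, loop
  ADD #17: R3 = 32 + 2 = 34  → 34 < 45, loop
  ADD #18: R3 = 34 + 2 = 36  → 36 < 45, loop
  ADD #19: R3 = 36 + 2 = 38  → 38 < 45, loop
  ADD #20: R3 = 38 + 2 = 40  → 40 < 45, loop
  ADD #21: R3 = 40 + 2 = 42  → 42 < 45, loop
  ADD #22: R3 = 42 + 2 = 44  → 44 < 45, loop
  ADD #23: R3 = 44 + 2 = 46  → 46 >= 45, exit
Total ADD instructions: 23

23


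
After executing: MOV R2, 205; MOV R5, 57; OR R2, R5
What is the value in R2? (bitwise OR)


Register state trace:
  MOV R2, 205  → R2 = 205 (0b11001101)
  MOV R5, 57  → R5 = 57 (0b00111001)
  OR R2, R5   → R2 = 205 OR 57 = 253 (0b11111101)
Final: R2 = 253

253


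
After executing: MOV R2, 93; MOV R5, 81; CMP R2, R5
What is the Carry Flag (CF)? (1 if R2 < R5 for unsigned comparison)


Register state trace:
  MOV R2, 93  → R2 = 93
  MOV R5, 81  → R5 = 81
  CMP R2, R5  → unsigned 93 - 81: no borrow
  93 >= 81, so CF = 0
CF = 0

0


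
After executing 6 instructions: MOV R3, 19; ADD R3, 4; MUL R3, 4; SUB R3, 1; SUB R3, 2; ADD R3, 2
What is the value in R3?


Register state trace:
  MOV R3, 19  → R3 = 19
  ADD R3, 4  → R3 = 19 + 4 = 23
  MUL R3, 4  → R3 = 23 * 4 = 92
  SUB R3, 1  → R3 = 92 - 1 = 91
  SUB R3, 2  → R3 = 91 - 2 = 89
  ADD R3, 2  → R3 = 89 + 2 = 91
Final: R3 = 91

91


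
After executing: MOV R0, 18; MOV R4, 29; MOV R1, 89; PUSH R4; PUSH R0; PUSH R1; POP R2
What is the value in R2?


Stack trace (top is rightmost):
  MOV R0, 18  → R0 = 18
  MOV R4, 29  → R4 = 29
  MOV R1, 89  → R1 = 89
  PUSH R4  → stack: [29]
  PUSH R0  → stack: [29, 18]
  PUSH R1  → stack: [29, 18, 89]
  POP R2  → R2 = 89, stack: [29, 18]
Final: R2 = 89

89


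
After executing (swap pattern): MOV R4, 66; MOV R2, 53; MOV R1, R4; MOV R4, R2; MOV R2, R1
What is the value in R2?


Register state trace (swap pattern):
  MOV R4, 66  → R4 = 66
  MOV R2, 53  → R2 = 53
  MOV R1, R4  → R1 = 66  (save R4)
  MOV R4, R2  → R4 = 53  (R4 gets R2's value)
  MOV R2, R1  → R2 = 66  (R2 gets saved value)
Final: R2 = 66

66


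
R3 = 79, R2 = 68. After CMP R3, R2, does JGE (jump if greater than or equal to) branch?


Trace:
  R3 = 79, R2 = 68
  CMP R3, R2  → compares 79 vs 68
  JGE checks: is 79 greater than or equal to 68?
  79 > 68, so condition is true
Branch taken: Yes

Yes


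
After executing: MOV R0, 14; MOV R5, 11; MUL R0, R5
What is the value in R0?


Register state trace:
  MOV R0, 14  → R0 = 14
  MOV R5, 11  → R5 = 11
  MUL R0, R5  → R0 = 14 * 11 = 154
Final: R0 = 154

154


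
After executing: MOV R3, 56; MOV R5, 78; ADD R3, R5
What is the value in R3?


Register state trace:
  MOV R3, 56  → R3 = 56
  MOV R5, 78  → R5 = 78
  ADD R3, R5  → R3 = 56 + 78 = 134
Final: R3 = 134

134


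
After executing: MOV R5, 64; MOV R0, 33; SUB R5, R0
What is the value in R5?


Register state trace:
  MOV R5, 64  → R5 = 64
  MOV R0, 33  → R0 = 33
  SUB R5, R0  → R5 = 64 - 33 = 31
Final: R5 = 31

31


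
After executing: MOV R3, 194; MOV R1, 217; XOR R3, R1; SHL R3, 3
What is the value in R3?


Register state trace:
  MOV R3, 194  → R3 = 194 (0b11000010)
  MOV R1, 217  → R1 = 217 (0b11011001)
  XOR R3, R1  → R3 = 194 XOR 217 = 27 (0b00011011)
  SHL R3, 3  → R3 = 27 << 3 = 216
Final: R3 = 216

216


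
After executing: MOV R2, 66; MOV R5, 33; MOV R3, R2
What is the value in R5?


Register state trace:
  MOV R2, 66  → R2 = 66
  MOV R5, 33  → R5 = 33
  MOV R3, R2  → R3 = 66
Final: R5 = 33

33


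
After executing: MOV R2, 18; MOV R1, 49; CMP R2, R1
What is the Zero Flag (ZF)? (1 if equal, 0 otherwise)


Register state trace:
  MOV R2, 18  → R2 = 18
  MOV R1, 49  → R1 = 49
  CMP R2, R1  → computes 18 - 49 = -31
  Result is nonzero, so values are not equal
ZF = 0

0


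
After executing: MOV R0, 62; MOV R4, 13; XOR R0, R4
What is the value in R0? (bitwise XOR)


Register state trace:
  MOV R0, 62  → R0 = 62 (0b00111110)
  MOV R4, 13  → R4 = 13 (0b00001101)
  XOR R0, R4  → R0 = 62 XOR 13 = 51 (0b00110011)
Final: R0 = 51

51


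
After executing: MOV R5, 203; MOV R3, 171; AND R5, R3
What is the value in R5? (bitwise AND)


Register state trace:
  MOV R5, 203  → R5 = 203 (0b11001011)
  MOV R3, 171  → R3 = 171 (0b10101011)
  AND R5, R3  → R5 = 203 AND 171 = 139 (0b10001011)
Final: R5 = 139

139


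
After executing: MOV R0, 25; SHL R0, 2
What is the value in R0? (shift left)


Register state trace:
  MOV R0, 25  → R0 = 25
  SHL R0, 2  → R0 = 25 << 2 = 25 * 2^2 = 100
Final: R0 = 100

100


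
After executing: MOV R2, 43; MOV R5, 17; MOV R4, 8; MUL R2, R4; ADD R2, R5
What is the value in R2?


Register state trace:
  MOV R2, 43  → R2 = 43
  MOV R5, 17  → R5 = 17
  MOV R4, 8  → R4 = 8
  MUL R2, R4  → R2 = 43 * 8 = 344
  ADD R2, R5  → R2 = 344 + 17 = 361
Final: R2 = 361

361


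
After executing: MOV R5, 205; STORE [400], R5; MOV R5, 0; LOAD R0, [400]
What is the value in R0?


Register and memory trace:
  MOV R5, 205  → R5 = 205
  STORE [400], R5  → mem[400] = 205
  MOV R5, 0  → R5 = 0
  LOAD R0, [400]  → R0 = mem[400] = 205
Final: R0 = 205

205


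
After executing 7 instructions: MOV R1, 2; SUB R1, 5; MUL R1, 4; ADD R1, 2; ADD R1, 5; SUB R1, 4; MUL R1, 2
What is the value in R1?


Register state trace:
  MOV R1, 2  → R1 = 2
  SUB R1, 5  → R1 = 2 - 5 = -3
  MUL R1, 4  → R1 = -3 * 4 = -12
  ADD R1, 2  → R1 = -12 + 2 = -10
  ADD R1, 5  → R1 = -10 + 5 = -5
  SUB R1, 4  → R1 = -5 - 4 = -9
  MUL R1, 2  → R1 = -9 * 2 = -18
Final: R1 = -18

-18


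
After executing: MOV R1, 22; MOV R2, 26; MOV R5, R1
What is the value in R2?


Register state trace:
  MOV R1, 22  → R1 = 22
  MOV R2, 26  → R2 = 26
  MOV R5, R1  → R5 = 22
Final: R2 = 26

26


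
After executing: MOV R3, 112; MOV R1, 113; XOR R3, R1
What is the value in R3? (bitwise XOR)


Register state trace:
  MOV R3, 112  → R3 = 112 (0b01110000)
  MOV R1, 113  → R1 = 113 (0b01110001)
  XOR R3, R1  → R3 = 112 XOR 113 = 1 (0b00000001)
Final: R3 = 1

1


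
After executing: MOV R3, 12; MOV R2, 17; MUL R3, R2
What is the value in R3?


Register state trace:
  MOV R3, 12  → R3 = 12
  MOV R2, 17  → R2 = 17
  MUL R3, R2  → R3 = 12 * 17 = 204
Final: R3 = 204

204


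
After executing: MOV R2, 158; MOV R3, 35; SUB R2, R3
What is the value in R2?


Register state trace:
  MOV R2, 158  → R2 = 158
  MOV R3, 35  → R3 = 35
  SUB R2, R3  → R2 = 158 - 35 = 123
Final: R2 = 123

123


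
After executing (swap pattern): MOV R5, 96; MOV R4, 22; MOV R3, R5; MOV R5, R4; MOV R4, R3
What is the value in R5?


Register state trace (swap pattern):
  MOV R5, 96  → R5 = 96
  MOV R4, 22  → R4 = 22
  MOV R3, R5  → R3 = 96  (save R5)
  MOV R5, R4  → R5 = 22  (R5 gets R4's value)
  MOV R4, R3  → R4 = 96  (R4 gets saved value)
Final: R5 = 22

22


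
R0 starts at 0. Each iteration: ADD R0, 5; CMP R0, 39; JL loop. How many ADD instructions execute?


Loop trace (R0 starts at 0, target 39, step 5):
  ADD #1: R0 = 0 + 5 = 5  → 5 < 39, loop
  ADD #2: R0 = 5 + 5 = 10  → 10 < 39, loop
  ADD #3: R0 = 10 + 5 = 15  → 15 < 39, loop
  ADD #4: R0 = 15 + 5 = 20  → 20 < 39, loop
  ADD #5: R0 = 20 + 5 = 25  → 25 < 39, loop
  ADD #6: R0 = 25 + 5 = 30  → 30 < 39, loop
  ADD #7: R0 = 30 + 5 = 35  → 35 < 39, loop
  ADD #8: R0 = 35 + 5 = 40  → 40 >= 39, exit
Total ADD instructions: 8

8


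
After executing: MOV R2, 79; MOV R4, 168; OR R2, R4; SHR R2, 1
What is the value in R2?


Register state trace:
  MOV R2, 79  → R2 = 79 (0b01001111)
  MOV R4, 168  → R4 = 168 (0b10101000)
  OR R2, R4  → R2 = 79 OR 168 = 239 (0b11101111)
  SHR R2, 1  → R2 = 239 >> 1 = 119
Final: R2 = 119

119


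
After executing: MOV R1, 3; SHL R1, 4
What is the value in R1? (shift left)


Register state trace:
  MOV R1, 3  → R1 = 3
  SHL R1, 4  → R1 = 3 << 4 = 3 * 2^4 = 48
Final: R1 = 48

48


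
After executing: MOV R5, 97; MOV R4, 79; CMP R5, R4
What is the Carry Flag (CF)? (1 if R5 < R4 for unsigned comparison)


Register state trace:
  MOV R5, 97  → R5 = 97
  MOV R4, 79  → R4 = 79
  CMP R5, R4  → unsigned 97 - 79: no borrow
  97 >= 79, so CF = 0
CF = 0

0


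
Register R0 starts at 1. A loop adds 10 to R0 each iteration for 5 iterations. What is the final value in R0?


Starting value: R0 = 1
  Iter 1: R0 = 1 + 10 = 11
  Iter 2: R0 = 11 + 10 = 21
  Iter 3: R0 = 21 + 10 = 31
  Iter 4: R0 = 31 + 10 = 41
  Iter 5: R0 = 41 + 10 = 51
Final: R0 = 51

51


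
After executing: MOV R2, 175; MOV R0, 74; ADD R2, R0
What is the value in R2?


Register state trace:
  MOV R2, 175  → R2 = 175
  MOV R0, 74  → R0 = 74
  ADD R2, R0  → R2 = 175 + 74 = 249
Final: R2 = 249

249


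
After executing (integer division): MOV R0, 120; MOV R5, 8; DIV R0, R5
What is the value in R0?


Register state trace:
  MOV R0, 120  → R0 = 120
  MOV R5, 8  → R5 = 8
  DIV R0, R5  → R0 = 120 // 8 = 15
Final: R0 = 15

15


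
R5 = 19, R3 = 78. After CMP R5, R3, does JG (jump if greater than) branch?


Trace:
  R5 = 19, R3 = 78
  CMP R5, R3  → compares 19 vs 78
  JG checks: is 19 greater than 78?
  19 < 78, so condition is false
Branch taken: No

No


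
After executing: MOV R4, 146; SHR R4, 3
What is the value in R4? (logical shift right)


Register state trace:
  MOV R4, 146  → R4 = 146
  SHR R4, 3  → R4 = 146 >> 3 = 146 // 2^3 = 18
Final: R4 = 18

18


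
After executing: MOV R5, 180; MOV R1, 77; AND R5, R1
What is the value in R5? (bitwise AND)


Register state trace:
  MOV R5, 180  → R5 = 180 (0b10110100)
  MOV R1, 77  → R1 = 77 (0b01001101)
  AND R5, R1  → R5 = 180 AND 77 = 4 (0b00000100)
Final: R5 = 4

4


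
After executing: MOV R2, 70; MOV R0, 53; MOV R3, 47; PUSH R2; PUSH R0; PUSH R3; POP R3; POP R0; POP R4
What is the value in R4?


Stack trace (top is rightmost):
  MOV R2, 70  → R2 = 70
  MOV R0, 53  → R0 = 53
  MOV R3, 47  → R3 = 47
  PUSH R2  → stack: [70]
  PUSH R0  → stack: [70, 53]
  PUSH R3  → stack: [70, 53, 47]
  POP R3  → R3 = 47, stack: [70, 53]
  POP R0  → R0 = 53, stack: [70]
  POP R4  → R4 = 70, stack: []
Final: R4 = 70

70


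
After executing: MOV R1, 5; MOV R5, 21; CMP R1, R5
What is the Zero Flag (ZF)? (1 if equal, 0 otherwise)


Register state trace:
  MOV R1, 5  → R1 = 5
  MOV R5, 21  → R5 = 21
  CMP R1, R5  → computes 5 - 21 = -16
  Result is nonzero, so values are not equal
ZF = 0

0


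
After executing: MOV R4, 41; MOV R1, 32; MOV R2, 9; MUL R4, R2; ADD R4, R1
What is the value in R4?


Register state trace:
  MOV R4, 41  → R4 = 41
  MOV R1, 32  → R1 = 32
  MOV R2, 9  → R2 = 9
  MUL R4, R2  → R4 = 41 * 9 = 369
  ADD R4, R1  → R4 = 369 + 32 = 401
Final: R4 = 401

401


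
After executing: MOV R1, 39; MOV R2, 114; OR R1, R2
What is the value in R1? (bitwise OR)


Register state trace:
  MOV R1, 39  → R1 = 39 (0b00100111)
  MOV R2, 114  → R2 = 114 (0b01110010)
  OR R1, R2   → R1 = 39 OR 114 = 119 (0b01110111)
Final: R1 = 119

119


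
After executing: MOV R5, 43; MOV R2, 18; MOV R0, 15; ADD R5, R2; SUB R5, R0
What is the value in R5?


Register state trace:
  MOV R5, 43  → R5 = 43
  MOV R2, 18  → R2 = 18
  MOV R0, 15  → R0 = 15
  ADD R5, R2  → R5 = 43 + 18 = 61
  SUB R5, R0  → R5 = 61 - 15 = 46
Final: R5 = 46

46


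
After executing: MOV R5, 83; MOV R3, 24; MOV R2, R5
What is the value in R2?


Register state trace:
  MOV R5, 83  → R5 = 83
  MOV R3, 24  → R3 = 24
  MOV R2, R5  → R2 = 83
Final: R2 = 83

83


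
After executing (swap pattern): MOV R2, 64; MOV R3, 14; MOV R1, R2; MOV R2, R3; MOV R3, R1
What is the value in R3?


Register state trace (swap pattern):
  MOV R2, 64  → R2 = 64
  MOV R3, 14  → R3 = 14
  MOV R1, R2  → R1 = 64  (save R2)
  MOV R2, R3  → R2 = 14  (R2 gets R3's value)
  MOV R3, R1  → R3 = 64  (R3 gets saved value)
Final: R3 = 64

64


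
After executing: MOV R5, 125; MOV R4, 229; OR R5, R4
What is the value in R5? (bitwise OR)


Register state trace:
  MOV R5, 125  → R5 = 125 (0b01111101)
  MOV R4, 229  → R4 = 229 (0b11100101)
  OR R5, R4   → R5 = 125 OR 229 = 253 (0b11111101)
Final: R5 = 253

253


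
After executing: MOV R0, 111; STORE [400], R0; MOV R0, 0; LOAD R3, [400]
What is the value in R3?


Register and memory trace:
  MOV R0, 111  → R0 = 111
  STORE [400], R0  → mem[400] = 111
  MOV R0, 0  → R0 = 0
  LOAD R3, [400]  → R3 = mem[400] = 111
Final: R3 = 111

111


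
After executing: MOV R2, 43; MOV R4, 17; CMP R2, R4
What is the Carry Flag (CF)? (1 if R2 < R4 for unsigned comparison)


Register state trace:
  MOV R2, 43  → R2 = 43
  MOV R4, 17  → R4 = 17
  CMP R2, R4  → unsigned 43 - 17: no borrow
  43 >= 17, so CF = 0
CF = 0

0


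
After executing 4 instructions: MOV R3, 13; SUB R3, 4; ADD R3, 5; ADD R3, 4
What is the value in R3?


Register state trace:
  MOV R3, 13  → R3 = 13
  SUB R3, 4  → R3 = 13 - 4 = 9
  ADD R3, 5  → R3 = 9 + 5 = 14
  ADD R3, 4  → R3 = 14 + 4 = 18
Final: R3 = 18

18


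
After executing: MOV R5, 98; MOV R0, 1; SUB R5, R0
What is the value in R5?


Register state trace:
  MOV R5, 98  → R5 = 98
  MOV R0, 1  → R0 = 1
  SUB R5, R0  → R5 = 98 - 1 = 97
Final: R5 = 97

97


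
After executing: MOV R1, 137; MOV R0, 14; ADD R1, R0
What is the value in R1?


Register state trace:
  MOV R1, 137  → R1 = 137
  MOV R0, 14  → R0 = 14
  ADD R1, R0  → R1 = 137 + 14 = 151
Final: R1 = 151

151


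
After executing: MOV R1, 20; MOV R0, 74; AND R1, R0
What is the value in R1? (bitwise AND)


Register state trace:
  MOV R1, 20  → R1 = 20 (0b00010100)
  MOV R0, 74  → R0 = 74 (0b01001010)
  AND R1, R0  → R1 = 20 AND 74 = 0 (0b00000000)
Final: R1 = 0

0


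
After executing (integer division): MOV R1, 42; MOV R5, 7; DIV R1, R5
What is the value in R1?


Register state trace:
  MOV R1, 42  → R1 = 42
  MOV R5, 7  → R5 = 7
  DIV R1, R5  → R1 = 42 // 7 = 6
Final: R1 = 6

6


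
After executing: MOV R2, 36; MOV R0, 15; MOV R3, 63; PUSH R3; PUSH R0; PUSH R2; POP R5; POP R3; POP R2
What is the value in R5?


Stack trace (top is rightmost):
  MOV R2, 36  → R2 = 36
  MOV R0, 15  → R0 = 15
  MOV R3, 63  → R3 = 63
  PUSH R3  → stack: [63]
  PUSH R0  → stack: [63, 15]
  PUSH R2  → stack: [63, 15, 36]
  POP R5  → R5 = 36, stack: [63, 15]
  POP R3  → R3 = 15, stack: [63]
  POP R2  → R2 = 63, stack: []
Final: R5 = 36

36


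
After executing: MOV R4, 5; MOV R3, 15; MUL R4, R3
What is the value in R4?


Register state trace:
  MOV R4, 5  → R4 = 5
  MOV R3, 15  → R3 = 15
  MUL R4, R3  → R4 = 5 * 15 = 75
Final: R4 = 75

75


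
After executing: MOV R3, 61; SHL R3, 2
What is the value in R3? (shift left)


Register state trace:
  MOV R3, 61  → R3 = 61
  SHL R3, 2  → R3 = 61 << 2 = 61 * 2^2 = 244
Final: R3 = 244

244


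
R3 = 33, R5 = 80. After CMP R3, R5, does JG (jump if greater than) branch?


Trace:
  R3 = 33, R5 = 80
  CMP R3, R5  → compares 33 vs 80
  JG checks: is 33 greater than 80?
  33 < 80, so condition is false
Branch taken: No

No


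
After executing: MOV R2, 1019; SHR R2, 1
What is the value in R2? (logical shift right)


Register state trace:
  MOV R2, 1019  → R2 = 1019
  SHR R2, 1  → R2 = 1019 >> 1 = 1019 // 2^1 = 509
Final: R2 = 509

509


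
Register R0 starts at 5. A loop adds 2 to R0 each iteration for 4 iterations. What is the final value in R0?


Starting value: R0 = 5
  Iter 1: R0 = 5 + 2 = 7
  Iter 2: R0 = 7 + 2 = 9
  Iter 3: R0 = 9 + 2 = 11
  Iter 4: R0 = 11 + 2 = 13
Final: R0 = 13

13


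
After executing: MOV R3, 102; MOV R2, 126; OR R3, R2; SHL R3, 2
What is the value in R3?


Register state trace:
  MOV R3, 102  → R3 = 102 (0b01100110)
  MOV R2, 126  → R2 = 126 (0b01111110)
  OR R3, R2  → R3 = 102 OR 126 = 126 (0b01111110)
  SHL R3, 2  → R3 = 126 << 2 = 504
Final: R3 = 504

504


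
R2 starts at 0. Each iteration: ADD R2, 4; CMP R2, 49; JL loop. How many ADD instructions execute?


Loop trace (R2 starts at 0, target 49, step 4):
  ADD #1: R2 = 0 + 4 = 4  → 4 < 49, loop
  ADD #2: R2 = 4 + 4 = 8  → 8 < 49, loop
  ADD #3: R2 = 8 + 4 = 12  → 12 < 49, loop
  ADD #4: R2 = 12 + 4 = 16  → 16 < 49, loop
  ADD #5: R2 = 16 + 4 = 20  → 20 < 49, loop
  ADD #6: R2 = 20 + 4 = 24  → 24 < 49, loop
  ADD #7: R2 = 24 + 4 = 28  → 28 < 49, loop
  ADD #8: R2 = 28 + 4 = 32  → 32 < 49, loop
  ADD #9: R2 = 32 + 4 = 36  → 36 < 49, loop
  ADD #10: R2 = 36 + 4 = 40  → 40 < 49, loop
  ADD #11: R2 = 40 + 4 = 44  → 44 < 49, loop
  ADD #12: R2 = 44 + 4 = 48  → 48 < 49, loop
  ADD #13: R2 = 48 + 4 = 52  → 52 >= 49, exit
Total ADD instructions: 13

13


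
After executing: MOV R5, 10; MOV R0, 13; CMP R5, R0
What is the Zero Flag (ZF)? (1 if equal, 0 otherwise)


Register state trace:
  MOV R5, 10  → R5 = 10
  MOV R0, 13  → R0 = 13
  CMP R5, R0  → computes 10 - 13 = -3
  Result is nonzero, so values are not equal
ZF = 0

0


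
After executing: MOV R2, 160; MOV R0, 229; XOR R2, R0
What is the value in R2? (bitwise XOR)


Register state trace:
  MOV R2, 160  → R2 = 160 (0b10100000)
  MOV R0, 229  → R0 = 229 (0b11100101)
  XOR R2, R0  → R2 = 160 XOR 229 = 69 (0b01000101)
Final: R2 = 69

69


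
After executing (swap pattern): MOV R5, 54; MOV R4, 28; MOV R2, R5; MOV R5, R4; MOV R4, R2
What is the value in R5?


Register state trace (swap pattern):
  MOV R5, 54  → R5 = 54
  MOV R4, 28  → R4 = 28
  MOV R2, R5  → R2 = 54  (save R5)
  MOV R5, R4  → R5 = 28  (R5 gets R4's value)
  MOV R4, R2  → R4 = 54  (R4 gets saved value)
Final: R5 = 28

28


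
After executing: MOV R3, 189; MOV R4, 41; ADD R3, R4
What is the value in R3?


Register state trace:
  MOV R3, 189  → R3 = 189
  MOV R4, 41  → R4 = 41
  ADD R3, R4  → R3 = 189 + 41 = 230
Final: R3 = 230

230


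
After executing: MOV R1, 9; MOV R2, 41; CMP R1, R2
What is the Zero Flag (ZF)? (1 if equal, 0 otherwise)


Register state trace:
  MOV R1, 9  → R1 = 9
  MOV R2, 41  → R2 = 41
  CMP R1, R2  → computes 9 - 41 = -32
  Result is nonzero, so values are not equal
ZF = 0

0


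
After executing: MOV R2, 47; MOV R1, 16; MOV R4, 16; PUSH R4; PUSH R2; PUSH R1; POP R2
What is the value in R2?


Stack trace (top is rightmost):
  MOV R2, 47  → R2 = 47
  MOV R1, 16  → R1 = 16
  MOV R4, 16  → R4 = 16
  PUSH R4  → stack: [16]
  PUSH R2  → stack: [16, 47]
  PUSH R1  → stack: [16, 47, 16]
  POP R2  → R2 = 16, stack: [16, 47]
Final: R2 = 16

16


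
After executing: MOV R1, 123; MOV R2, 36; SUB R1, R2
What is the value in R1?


Register state trace:
  MOV R1, 123  → R1 = 123
  MOV R2, 36  → R2 = 36
  SUB R1, R2  → R1 = 123 - 36 = 87
Final: R1 = 87

87


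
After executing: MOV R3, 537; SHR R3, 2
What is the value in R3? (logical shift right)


Register state trace:
  MOV R3, 537  → R3 = 537
  SHR R3, 2  → R3 = 537 >> 2 = 537 // 2^2 = 134
Final: R3 = 134

134


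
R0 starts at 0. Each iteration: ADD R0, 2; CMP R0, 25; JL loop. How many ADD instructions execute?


Loop trace (R0 starts at 0, target 25, step 2):
  ADD #1: R0 = 0 + 2 = 2  → 2 < 25, loop
  ADD #2: R0 = 2 + 2 = 4  → 4 < 25, loop
  ADD #3: R0 = 4 + 2 = 6  → 6 < 25, loop
  ADD #4: R0 = 6 + 2 = 8  → 8 < 25, loop
  ADD #5: R0 = 8 + 2 = 10  → 10 < 25, loop
  ADD #6: R0 = 10 + 2 = 12  → 12 < 25, loop
  ADD #7: R0 = 12 + 2 = 14  → 14 < 25, loop
  ADD #8: R0 = 14 + 2 = 16  → 16 < 25, loop
  ADD #9: R0 = 16 + 2 = 18  → 18 < 25, loop
  ADD #10: R0 = 18 + 2 = 20  → 20 < 25, loop
  ADD #11: R0 = 20 + 2 = 22  → 22 < 25, loop
  ADD #12: R0 = 22 + 2 = 24  → 24 < 25, loop
  ADD #13: R0 = 24 + 2 = 26  → 26 >= 25, exit
Total ADD instructions: 13

13


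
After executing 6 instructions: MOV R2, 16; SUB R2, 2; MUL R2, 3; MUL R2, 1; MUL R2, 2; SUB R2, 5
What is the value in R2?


Register state trace:
  MOV R2, 16  → R2 = 16
  SUB R2, 2  → R2 = 16 - 2 = 14
  MUL R2, 3  → R2 = 14 * 3 = 42
  MUL R2, 1  → R2 = 42 * 1 = 42
  MUL R2, 2  → R2 = 42 * 2 = 84
  SUB R2, 5  → R2 = 84 - 5 = 79
Final: R2 = 79

79


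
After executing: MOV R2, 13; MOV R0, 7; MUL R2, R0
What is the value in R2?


Register state trace:
  MOV R2, 13  → R2 = 13
  MOV R0, 7  → R0 = 7
  MUL R2, R0  → R2 = 13 * 7 = 91
Final: R2 = 91

91


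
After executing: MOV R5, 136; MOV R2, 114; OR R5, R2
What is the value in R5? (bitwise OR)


Register state trace:
  MOV R5, 136  → R5 = 136 (0b10001000)
  MOV R2, 114  → R2 = 114 (0b01110010)
  OR R5, R2   → R5 = 136 OR 114 = 250 (0b11111010)
Final: R5 = 250

250


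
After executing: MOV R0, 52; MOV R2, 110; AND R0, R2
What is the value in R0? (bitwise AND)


Register state trace:
  MOV R0, 52  → R0 = 52 (0b00110100)
  MOV R2, 110  → R2 = 110 (0b01101110)
  AND R0, R2  → R0 = 52 AND 110 = 36 (0b00100100)
Final: R0 = 36

36


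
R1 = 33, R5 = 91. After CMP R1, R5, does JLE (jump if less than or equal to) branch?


Trace:
  R1 = 33, R5 = 91
  CMP R1, R5  → compares 33 vs 91
  JLE checks: is 33 less than or equal to 91?
  33 < 91, so condition is true
Branch taken: Yes

Yes


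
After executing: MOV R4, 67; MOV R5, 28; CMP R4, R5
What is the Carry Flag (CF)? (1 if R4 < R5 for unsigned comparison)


Register state trace:
  MOV R4, 67  → R4 = 67
  MOV R5, 28  → R5 = 28
  CMP R4, R5  → unsigned 67 - 28: no borrow
  67 >= 28, so CF = 0
CF = 0

0


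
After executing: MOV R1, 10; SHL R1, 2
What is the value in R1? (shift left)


Register state trace:
  MOV R1, 10  → R1 = 10
  SHL R1, 2  → R1 = 10 << 2 = 10 * 2^2 = 40
Final: R1 = 40

40


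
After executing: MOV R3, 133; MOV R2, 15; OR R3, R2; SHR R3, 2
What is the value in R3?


Register state trace:
  MOV R3, 133  → R3 = 133 (0b10000101)
  MOV R2, 15  → R2 = 15 (0b00001111)
  OR R3, R2  → R3 = 133 OR 15 = 143 (0b10001111)
  SHR R3, 2  → R3 = 143 >> 2 = 35
Final: R3 = 35

35


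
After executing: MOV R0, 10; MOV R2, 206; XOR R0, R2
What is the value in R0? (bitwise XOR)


Register state trace:
  MOV R0, 10  → R0 = 10 (0b00001010)
  MOV R2, 206  → R2 = 206 (0b11001110)
  XOR R0, R2  → R0 = 10 XOR 206 = 196 (0b11000100)
Final: R0 = 196

196


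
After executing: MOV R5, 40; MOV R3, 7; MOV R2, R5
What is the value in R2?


Register state trace:
  MOV R5, 40  → R5 = 40
  MOV R3, 7  → R3 = 7
  MOV R2, R5  → R2 = 40
Final: R2 = 40

40


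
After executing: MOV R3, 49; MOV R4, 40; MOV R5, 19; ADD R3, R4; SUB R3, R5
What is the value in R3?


Register state trace:
  MOV R3, 49  → R3 = 49
  MOV R4, 40  → R4 = 40
  MOV R5, 19  → R5 = 19
  ADD R3, R4  → R3 = 49 + 40 = 89
  SUB R3, R5  → R3 = 89 - 19 = 70
Final: R3 = 70

70


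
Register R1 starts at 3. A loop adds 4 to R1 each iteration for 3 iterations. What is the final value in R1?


Starting value: R1 = 3
  Iter 1: R1 = 3 + 4 = 7
  Iter 2: R1 = 7 + 4 = 11
  Iter 3: R1 = 11 + 4 = 15
Final: R1 = 15

15


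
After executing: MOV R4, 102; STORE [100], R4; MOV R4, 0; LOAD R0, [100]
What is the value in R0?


Register and memory trace:
  MOV R4, 102  → R4 = 102
  STORE [100], R4  → mem[100] = 102
  MOV R4, 0  → R4 = 0
  LOAD R0, [100]  → R0 = mem[100] = 102
Final: R0 = 102

102


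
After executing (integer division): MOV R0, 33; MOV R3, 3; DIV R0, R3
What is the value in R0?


Register state trace:
  MOV R0, 33  → R0 = 33
  MOV R3, 3  → R3 = 3
  DIV R0, R3  → R0 = 33 // 3 = 11
Final: R0 = 11

11


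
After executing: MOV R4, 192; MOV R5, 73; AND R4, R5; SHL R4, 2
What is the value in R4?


Register state trace:
  MOV R4, 192  → R4 = 192 (0b11000000)
  MOV R5, 73  → R5 = 73 (0b01001001)
  AND R4, R5  → R4 = 192 AND 73 = 64 (0b01000000)
  SHL R4, 2  → R4 = 64 << 2 = 256
Final: R4 = 256

256


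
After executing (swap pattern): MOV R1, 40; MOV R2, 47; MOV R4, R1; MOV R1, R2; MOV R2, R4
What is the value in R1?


Register state trace (swap pattern):
  MOV R1, 40  → R1 = 40
  MOV R2, 47  → R2 = 47
  MOV R4, R1  → R4 = 40  (save R1)
  MOV R1, R2  → R1 = 47  (R1 gets R2's value)
  MOV R2, R4  → R2 = 40  (R2 gets saved value)
Final: R1 = 47

47


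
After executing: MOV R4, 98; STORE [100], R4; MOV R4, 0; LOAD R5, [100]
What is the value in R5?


Register and memory trace:
  MOV R4, 98  → R4 = 98
  STORE [100], R4  → mem[100] = 98
  MOV R4, 0  → R4 = 0
  LOAD R5, [100]  → R5 = mem[100] = 98
Final: R5 = 98

98


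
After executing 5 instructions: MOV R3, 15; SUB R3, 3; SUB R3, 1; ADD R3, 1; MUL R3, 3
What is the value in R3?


Register state trace:
  MOV R3, 15  → R3 = 15
  SUB R3, 3  → R3 = 15 - 3 = 12
  SUB R3, 1  → R3 = 12 - 1 = 11
  ADD R3, 1  → R3 = 11 + 1 = 12
  MUL R3, 3  → R3 = 12 * 3 = 36
Final: R3 = 36

36


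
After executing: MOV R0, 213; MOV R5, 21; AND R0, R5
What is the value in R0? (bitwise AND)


Register state trace:
  MOV R0, 213  → R0 = 213 (0b11010101)
  MOV R5, 21  → R5 = 21 (0b00010101)
  AND R0, R5  → R0 = 213 AND 21 = 21 (0b00010101)
Final: R0 = 21

21
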